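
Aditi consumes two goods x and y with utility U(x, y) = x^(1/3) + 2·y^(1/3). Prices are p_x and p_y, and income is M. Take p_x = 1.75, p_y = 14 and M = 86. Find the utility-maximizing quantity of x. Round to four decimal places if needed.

x* = 24.5714

MU_x ∝ x^(-2/3), MU_y ∝ 2·y^(-2/3), so MRS = (1/2)·(y/x)^(2/3) = p_x/p_y.
Hence y/x = (2·p_x/p_y)^(1/(2/3)), i.e. raised to the 1.5 power.
With the ratio pinned down, the budget gives x* = M/(p_x + p_y·(y/x)) and y* = (y/x)·x*.
Numerically y/x = 0.125, so x* = 86/(1.75 + 14·0.125) = 24.5714.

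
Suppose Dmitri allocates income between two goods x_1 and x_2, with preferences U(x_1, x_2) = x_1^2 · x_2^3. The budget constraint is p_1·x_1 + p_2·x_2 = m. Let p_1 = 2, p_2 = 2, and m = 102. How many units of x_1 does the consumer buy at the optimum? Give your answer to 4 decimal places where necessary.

Tangency: MRS = (2/3)·x_2/x_1 = p_1/p_2.
Rearranging, p_2·x_2 = (3/2)·p_1·x_1. Substituting into the budget gives p_1·x_1·(1 + (3/2)) = m.
Demand: x_1*(p_1,p_2,m) = 0.4·m/p_1 and x_2* = 0.6·m/p_2.
At p_1=2, p_2=2, m=102: x_1* = 0.4·102/2 = 20.4.

x_1* = 20.4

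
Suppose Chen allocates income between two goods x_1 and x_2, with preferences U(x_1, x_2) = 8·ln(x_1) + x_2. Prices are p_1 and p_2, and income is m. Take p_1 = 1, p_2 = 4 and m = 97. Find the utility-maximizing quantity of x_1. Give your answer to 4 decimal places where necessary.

x_1* = 32

At the given prices: x_1* = 8·4/1 = 32.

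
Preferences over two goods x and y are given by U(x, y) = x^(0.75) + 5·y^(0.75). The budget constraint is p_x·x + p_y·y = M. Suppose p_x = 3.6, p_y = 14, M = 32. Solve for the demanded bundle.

From the CES first-order condition, (1/5)·(y/x)^(0.25) = p_x/p_y.
Solve for the ratio: y/x = [5·p_x/p_y]^(4).
Substitute y = (y/x)·x into the budget: x* = M/(p_x + p_y·(y/x)).
Numerically y/x = 2.732611, so x* = 32/(3.6 + 14·2.732611) = 0.7645 and y* = 2.732611·0.7645 = 2.0891.

x* = 0.7645, y* = 2.0891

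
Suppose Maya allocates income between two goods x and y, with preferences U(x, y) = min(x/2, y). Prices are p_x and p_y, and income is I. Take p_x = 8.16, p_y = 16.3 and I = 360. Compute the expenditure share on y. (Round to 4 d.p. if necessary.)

Leontief preferences: the optimum is at the kink where x/2 = y/1, i.e. y = (1/2)·x.
Budget: p_x·x + p_y·(1/2)·x = I, so (2·p_x + p_y)·x = 2·I.
Demand: x*(p_x,p_y,I) = 2·I/(2·p_x + p_y), y* = I/(2·p_x + p_y).
Here 2·8.16 + 16.3 = 32.62, giving x* = 22.0723 and y* = 11.0362.
Expenditure on y: 16.3·11.0362 = 179.8896; share = 0.4997.

share on y = 0.4997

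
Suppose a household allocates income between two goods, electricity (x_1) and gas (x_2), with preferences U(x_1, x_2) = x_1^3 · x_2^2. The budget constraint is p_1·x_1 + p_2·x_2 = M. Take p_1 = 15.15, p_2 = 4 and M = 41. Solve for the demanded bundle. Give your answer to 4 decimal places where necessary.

x_1* = 1.6238, x_2* = 4.1

MU_x_1/MU_x_2 = (3·x_2)/(2·x_1); tangency sets this equal to p_1/p_2.
So 3·p_2·x_2 = 2·p_1·x_1; combined with the budget, a share 0.6 of income goes to x_1.
Demand: x_1*(p_1,p_2,M) = 0.6·M/p_1 and x_2* = 0.4·M/p_2.
At p_1=15.15, p_2=4, M=41: x_1* = 0.6·41/15.15 = 1.6238, x_2* = 4.1.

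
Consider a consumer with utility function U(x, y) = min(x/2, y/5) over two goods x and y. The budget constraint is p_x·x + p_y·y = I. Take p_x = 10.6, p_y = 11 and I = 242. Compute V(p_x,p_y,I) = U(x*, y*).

Here 2·10.6 + 5·11 = 76.2, giving x* = 6.3517 and y* = 15.8793.
Utility at the optimum: U(6.3517, 15.8793) = 3.1759.

V = 3.1759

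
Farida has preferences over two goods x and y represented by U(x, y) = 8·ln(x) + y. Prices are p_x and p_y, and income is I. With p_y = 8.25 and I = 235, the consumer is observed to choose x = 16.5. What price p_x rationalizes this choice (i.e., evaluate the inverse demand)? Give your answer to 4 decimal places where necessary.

p_x = 4

Set MRS = p_x/p_y: (8/x)/1 = p_x/p_y.
So x*(p_x,p_y) = 8·p_y/p_x, independent of income; and y* = (I − 8·p_y)/p_y.
Set x* = 16.5 in the demand function and solve for p_x: p_x = 4.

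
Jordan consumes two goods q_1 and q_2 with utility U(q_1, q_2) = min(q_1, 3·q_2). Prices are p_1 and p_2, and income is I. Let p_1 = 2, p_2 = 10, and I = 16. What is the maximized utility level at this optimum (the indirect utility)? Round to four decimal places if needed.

Leontief preferences: the optimum is at the kink where q_1/3 = q_2/1, i.e. q_2 = (1/3)·q_1.
Budget: p_1·q_1 + p_2·(1/3)·q_1 = I, so (3·p_1 + p_2)·q_1 = 3·I.
Demand: q_1*(p_1,p_2,I) = 3·I/(3·p_1 + p_2), q_2* = I/(3·p_1 + p_2).
Here 3·2 + 10 = 16, giving q_1* = 3 and q_2* = 1.
Utility at the optimum: U(3, 1) = 3.

V = 3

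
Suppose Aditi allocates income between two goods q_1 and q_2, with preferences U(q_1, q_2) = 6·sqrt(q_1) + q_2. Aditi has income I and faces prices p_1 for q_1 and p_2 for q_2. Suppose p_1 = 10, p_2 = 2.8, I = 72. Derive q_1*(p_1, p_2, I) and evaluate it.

q_1* = 0.7056

Utility is quasi-linear in q_2; the FOC for q_1 is 3/√q_1 = p_1/p_2.
Thus q_1* = (3·p_2/p_1)² — independent of I — with the rest of income spent on q_2.
Plugging in: q_1* = (3·2.8/10)² = 0.7056.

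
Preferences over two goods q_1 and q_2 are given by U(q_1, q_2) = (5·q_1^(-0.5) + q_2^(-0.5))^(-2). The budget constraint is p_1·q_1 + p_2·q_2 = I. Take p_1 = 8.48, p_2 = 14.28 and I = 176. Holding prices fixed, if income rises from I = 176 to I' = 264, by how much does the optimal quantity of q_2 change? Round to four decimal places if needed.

Substitute q_2 = (q_2/q_1)·q_1 into the budget: q_1* = I/(p_1 + p_2·(q_2/q_1)).
Numerically q_2/q_1 = 0.241619, so q_1* = 176/(8.48 + 14.28·0.241619) = 14.7523 and q_2* = 0.241619·14.7523 = 3.5644.
At I' = 264: q_2* = 5.3467. Change: 5.3467 − 3.5644 = 1.7822.

Δq_2* = 1.7822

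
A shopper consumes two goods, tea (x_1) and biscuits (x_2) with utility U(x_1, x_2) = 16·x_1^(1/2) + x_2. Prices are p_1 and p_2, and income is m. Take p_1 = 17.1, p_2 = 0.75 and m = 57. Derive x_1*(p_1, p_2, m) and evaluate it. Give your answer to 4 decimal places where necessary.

Utility is quasi-linear in x_2; the FOC for x_1 is 8/√x_1 = p_1/p_2.
Solve: √x_1 = 8·p_2/p_1, so x_1*(p_1,p_2) = (8·p_2/p_1)², and x_2* = (m − p_1·x_1*)/p_2.
Plugging in: x_1* = (8·0.75/17.1)² = 0.1231.

x_1* = 0.1231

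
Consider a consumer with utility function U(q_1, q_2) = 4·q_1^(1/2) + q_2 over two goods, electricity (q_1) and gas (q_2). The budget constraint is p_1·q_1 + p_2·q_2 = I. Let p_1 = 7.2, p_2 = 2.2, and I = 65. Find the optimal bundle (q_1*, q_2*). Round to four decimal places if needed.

Utility is quasi-linear in q_2; the FOC for q_1 is 2/√q_1 = p_1/p_2.
Solve: √q_1 = 2·p_2/p_1, so q_1*(p_1,p_2) = (2·p_2/p_1)², and q_2* = (I − p_1·q_1*)/p_2.
Plugging in: q_1* = (2·2.2/7.2)² = 0.3735, q_2* = 28.3232.

q_1* = 0.3735, q_2* = 28.3232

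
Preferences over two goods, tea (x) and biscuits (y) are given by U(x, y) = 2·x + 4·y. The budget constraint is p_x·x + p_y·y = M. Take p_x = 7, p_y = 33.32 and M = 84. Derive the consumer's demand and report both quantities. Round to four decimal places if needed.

Linear utility — the consumer picks whichever good has higher MU/price: 2/7 = 0.2857 vs 4/33.32 = 0.12.
x gives more utility per dollar, so spend all income on x: x* = M/p_x, y* = 0.
Numerically: x* = 12, y* = 0.

x* = 12, y* = 0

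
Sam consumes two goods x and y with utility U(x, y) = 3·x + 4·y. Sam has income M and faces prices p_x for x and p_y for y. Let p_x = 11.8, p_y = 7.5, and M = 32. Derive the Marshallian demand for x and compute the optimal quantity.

x* = 0

Linear utility — the consumer picks whichever good has higher MU/price: 3/11.8 = 0.2542 vs 4/7.5 = 0.5333.
y gives more utility per dollar, so spend all income on y: y* = M/p_y, x* = 0.
Numerically: x* = 0, y* = 4.2667.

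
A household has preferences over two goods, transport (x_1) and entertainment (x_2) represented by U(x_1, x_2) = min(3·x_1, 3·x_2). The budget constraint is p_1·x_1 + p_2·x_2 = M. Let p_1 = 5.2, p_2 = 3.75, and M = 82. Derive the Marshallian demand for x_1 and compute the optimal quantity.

With perfect complements, no substitution: consume in ratio x_1:x_2 = 3:3.
Budget: p_1·x_1 + p_2·x_1 = M, so (3·p_1 + 3·p_2)·x_1 = 3·M.
Demand: x_1*(p_1,p_2,M) = 3·M/(3·p_1 + 3·p_2), x_2* = 3·M/(3·p_1 + 3·p_2).
Here 3·5.2 + 3·3.75 = 26.85, giving x_1* = 9.162.

x_1* = 9.162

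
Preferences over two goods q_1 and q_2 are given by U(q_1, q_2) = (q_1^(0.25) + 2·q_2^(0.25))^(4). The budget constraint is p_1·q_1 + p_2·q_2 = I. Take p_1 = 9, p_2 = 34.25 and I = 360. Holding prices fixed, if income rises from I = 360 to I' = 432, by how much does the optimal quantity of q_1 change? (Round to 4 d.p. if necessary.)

Δq_1* = 3.0605

MU_q_1 ∝ q_1^(-0.75), MU_q_2 ∝ 2·q_2^(-0.75), so MRS = (1/2)·(q_2/q_1)^(0.75) = p_1/p_2.
Solve for the ratio: q_2/q_1 = [2·p_1/p_2]^(4/3).
Substitute q_2 = (q_2/q_1)·q_1 into the budget: q_1* = I/(p_1 + p_2·(q_2/q_1)).
Numerically q_2/q_1 = 0.424114, so q_1* = 360/(9 + 34.25·0.424114) = 15.3023.
At I' = 432: q_1* = 18.3627. Change: 18.3627 − 15.3023 = 3.0605.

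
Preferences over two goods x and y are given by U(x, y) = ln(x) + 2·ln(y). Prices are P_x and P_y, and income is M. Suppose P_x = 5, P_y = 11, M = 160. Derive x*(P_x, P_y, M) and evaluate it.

x* = 10.6667

MU_x/MU_y = (y)/(2·x); tangency sets this equal to P_x/P_y.
So P_y·y = 2·P_x·x; combined with the budget, a share 1/3 of income goes to x.
Demand: x*(P_x,P_y,M) = 1/3·M/P_x and y* = 2/3·M/P_y.
At P_x=5, P_y=11, M=160: x* = 1/3·160/5 = 10.6667.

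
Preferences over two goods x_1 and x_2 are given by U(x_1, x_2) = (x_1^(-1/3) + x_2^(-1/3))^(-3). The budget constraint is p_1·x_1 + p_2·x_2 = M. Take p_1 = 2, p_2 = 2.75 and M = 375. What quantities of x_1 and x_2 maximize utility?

MRS = MU_x_1/MU_x_2 = (x_2/x_1)^(4/3). Set equal to p_1/p_2.
Hence x_2/x_1 = (p_1/p_2)^(1/(4/3)), i.e. raised to the 0.75 power.
Substitute x_2 = (x_2/x_1)·x_1 into the budget: x_1* = M/(p_1 + p_2·(x_2/x_1)).
Numerically x_2/x_1 = 0.787541, so x_1* = 375/(2 + 2.75·0.787541) = 90.0201 and x_2* = 0.787541·90.0201 = 70.8945.

x_1* = 90.0201, x_2* = 70.8945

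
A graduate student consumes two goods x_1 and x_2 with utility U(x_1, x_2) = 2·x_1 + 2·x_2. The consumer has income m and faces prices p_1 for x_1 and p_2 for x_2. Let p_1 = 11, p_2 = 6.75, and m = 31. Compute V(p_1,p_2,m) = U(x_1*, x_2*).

V = 9.1852

Perfect substitutes: compare marginal utility per dollar. 2/p_1 vs 2/p_2 → 0.1818 vs 0.2963.
x_2 gives more utility per dollar, so spend all income on x_2: x_2* = m/p_2, x_1* = 0.
Numerically: x_1* = 0, x_2* = 4.5926.
Utility at the optimum: U(0, 4.5926) = 9.1852.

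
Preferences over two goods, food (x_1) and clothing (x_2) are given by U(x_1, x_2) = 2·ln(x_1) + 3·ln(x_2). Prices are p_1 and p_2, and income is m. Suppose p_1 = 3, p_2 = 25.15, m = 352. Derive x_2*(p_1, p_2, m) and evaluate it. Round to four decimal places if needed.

x_2* = 8.3976

Demand: x_1*(p_1,p_2,m) = 0.4·m/p_1 and x_2* = 0.6·m/p_2.
At p_1=3, p_2=25.15, m=352: x_2* = 0.6·352/25.15 = 8.3976.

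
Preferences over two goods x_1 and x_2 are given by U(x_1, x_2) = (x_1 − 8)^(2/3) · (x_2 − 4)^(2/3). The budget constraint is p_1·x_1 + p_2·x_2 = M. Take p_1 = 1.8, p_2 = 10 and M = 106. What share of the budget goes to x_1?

This is Cobb-Douglas in (x_1−8, x_2−4): tangency gives 2/3·p_2·(x_2−4) = 2/3·p_1·(x_1−8).
After buying the subsistence bundle (8, 4), a share 0.5 of the remaining income goes to x_1: x_1* = 8 + 0.5·(M − 8p_1 − 4p_2)/p_1.
Discretionary income = 106 − 8·1.8 − 4·10 = 51.6; x_1* = 8 + 0.5·51.6/1.8 = 22.3333; x_2* = 4 + 0.5·51.6/10 = 6.58.
Expenditure on x_1: 1.8·22.3333 = 40.2; share = 0.3792.

share on x_1 = 0.3792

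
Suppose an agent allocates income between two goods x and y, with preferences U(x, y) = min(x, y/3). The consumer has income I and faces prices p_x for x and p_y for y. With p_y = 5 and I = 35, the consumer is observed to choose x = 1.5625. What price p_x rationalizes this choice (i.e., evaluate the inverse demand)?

Leontief preferences: the optimum is at the kink where x/1 = y/3, i.e. y = 3·x.
Budget: p_x·x + p_y·3·x = I, so (p_x + 3·p_y)·x = I.
Demand: x*(p_x,p_y,I) = I/(p_x + 3·p_y), y* = 3·I/(p_x + 3·p_y).
Set x* = 1.5625 in the demand function and solve for p_x: p_x = 7.4.

p_x = 7.4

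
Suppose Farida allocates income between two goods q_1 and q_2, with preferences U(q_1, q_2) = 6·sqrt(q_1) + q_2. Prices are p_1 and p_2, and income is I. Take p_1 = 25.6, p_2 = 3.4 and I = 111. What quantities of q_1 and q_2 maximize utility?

Set MRS = p_1/p_2: 3·q_1^(−1/2) = p_1/p_2.
Thus q_1* = (3·p_2/p_1)² — independent of I — with the rest of income spent on q_2.
Plugging in: q_1* = (3·3.4/25.6)² = 0.1588, q_2* = 31.4517.

q_1* = 0.1588, q_2* = 31.4517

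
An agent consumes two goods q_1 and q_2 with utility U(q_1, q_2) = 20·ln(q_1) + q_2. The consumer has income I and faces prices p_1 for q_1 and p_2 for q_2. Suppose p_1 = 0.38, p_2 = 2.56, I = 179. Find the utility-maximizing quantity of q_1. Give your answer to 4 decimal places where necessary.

Set MRS = p_1/p_2: (20/q_1)/1 = p_1/p_2.
So q_1*(p_1,p_2) = 20·p_2/p_1, independent of income; and q_2* = (I − 20·p_2)/p_2.
At the given prices: q_1* = 20·2.56/0.38 = 134.7368.

q_1* = 134.7368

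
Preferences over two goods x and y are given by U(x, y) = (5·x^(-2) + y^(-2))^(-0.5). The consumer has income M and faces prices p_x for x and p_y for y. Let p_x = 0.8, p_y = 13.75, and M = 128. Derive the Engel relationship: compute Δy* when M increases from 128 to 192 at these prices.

MU_x ∝ 5·x^(-3), MU_y ∝ y^(-3), so MRS = 5·(y/x)^(3) = p_x/p_y.
Solve for the ratio: y/x = [(1/5)·p_x/p_y]^(1/3).
Substitute y = (y/x)·x into the budget: x* = M/(p_x + p_y·(y/x)).
Numerically y/x = 0.226607, so x* = 128/(0.8 + 13.75·0.226607) = 32.6878 and y* = 0.226607·32.6878 = 7.4073.
At M' = 192: y* = 11.1109. Change: 11.1109 − 7.4073 = 3.7036.

Δy* = 3.7036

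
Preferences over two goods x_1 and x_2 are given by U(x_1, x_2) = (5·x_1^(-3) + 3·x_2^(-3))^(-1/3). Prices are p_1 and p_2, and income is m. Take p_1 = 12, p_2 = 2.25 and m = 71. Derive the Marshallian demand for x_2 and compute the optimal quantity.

x_2* = 6.3268

Substitute x_2 = (x_2/x_1)·x_1 into the budget: x_1* = m/(p_1 + p_2·(x_2/x_1)).
Numerically x_2/x_1 = 1.337481, so x_1* = 71/(12 + 2.25·1.337481) = 4.7304 and x_2* = 1.337481·4.7304 = 6.3268.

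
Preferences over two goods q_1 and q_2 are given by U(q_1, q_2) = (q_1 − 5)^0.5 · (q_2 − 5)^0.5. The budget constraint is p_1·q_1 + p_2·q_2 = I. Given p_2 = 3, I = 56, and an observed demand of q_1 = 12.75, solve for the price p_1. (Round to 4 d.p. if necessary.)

MRS = (q_2−5)/(q_1−5). Tangency with p_1/p_2 gives q_2−5 = (p_1/p_2)·(q_1−5).
After buying the subsistence bundle (5, 5), a share 0.5 of the remaining income goes to q_1: q_1* = 5 + 0.5·(I − 5p_1 − 5p_2)/p_1.
Set q_1* = 12.75 in the demand function and solve for p_1: p_1 = 2.

p_1 = 2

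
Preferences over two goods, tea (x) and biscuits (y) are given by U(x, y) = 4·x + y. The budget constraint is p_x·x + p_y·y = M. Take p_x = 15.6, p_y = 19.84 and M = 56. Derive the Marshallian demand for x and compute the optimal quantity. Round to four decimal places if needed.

Perfect substitutes: compare marginal utility per dollar. 4/p_x vs 1/p_y → 0.2564 vs 0.0504.
x gives more utility per dollar, so spend all income on x: x* = M/p_x, y* = 0.
Numerically: x* = 3.5897, y* = 0.

x* = 3.5897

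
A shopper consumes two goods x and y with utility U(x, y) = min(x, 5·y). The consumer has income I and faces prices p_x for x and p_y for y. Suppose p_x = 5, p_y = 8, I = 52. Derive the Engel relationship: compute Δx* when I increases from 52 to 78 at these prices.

Leontief preferences: the optimum is at the kink where x/5 = y/1, i.e. y = (1/5)·x.
Budget: p_x·x + p_y·(1/5)·x = I, so (5·p_x + p_y)·x = 5·I.
Demand: x*(p_x,p_y,I) = 5·I/(5·p_x + p_y), y* = I/(5·p_x + p_y).
Here 5·5 + 8 = 33, giving x* = 7.8788.
At I' = 78: x* = 11.8182. Change: 11.8182 − 7.8788 = 3.9394.

Δx* = 3.9394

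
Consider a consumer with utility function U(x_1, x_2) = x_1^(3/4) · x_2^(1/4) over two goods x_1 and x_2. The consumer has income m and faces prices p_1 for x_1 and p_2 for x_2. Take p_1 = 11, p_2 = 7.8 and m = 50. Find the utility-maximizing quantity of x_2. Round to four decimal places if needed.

x_2* = 1.6026

Demand: x_1*(p_1,p_2,m) = 0.75·m/p_1 and x_2* = 0.25·m/p_2.
At p_1=11, p_2=7.8, m=50: x_2* = 0.25·50/7.8 = 1.6026.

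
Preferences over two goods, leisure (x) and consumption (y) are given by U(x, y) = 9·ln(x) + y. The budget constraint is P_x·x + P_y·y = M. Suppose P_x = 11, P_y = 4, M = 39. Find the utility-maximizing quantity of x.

x* = 3.2727

At the given prices: x* = 9·4/11 = 3.2727.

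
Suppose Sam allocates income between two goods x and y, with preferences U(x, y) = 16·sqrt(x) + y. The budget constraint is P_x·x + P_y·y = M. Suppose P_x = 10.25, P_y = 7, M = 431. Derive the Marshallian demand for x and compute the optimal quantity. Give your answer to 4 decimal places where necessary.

x* = 29.8489

Utility is quasi-linear in y; the FOC for x is 8/√x = P_x/P_y.
Thus x* = (8·P_y/P_x)² — independent of M — with the rest of income spent on y.
Plugging in: x* = (8·7/10.25)² = 29.8489.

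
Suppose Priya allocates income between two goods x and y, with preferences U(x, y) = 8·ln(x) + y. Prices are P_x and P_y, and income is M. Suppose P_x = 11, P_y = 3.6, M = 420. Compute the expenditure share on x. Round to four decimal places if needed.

MU_x = 8/x, MU_y = 1. Tangency: 8/x = P_x/P_y.
So x*(P_x,P_y) = 8·P_y/P_x, independent of income; and y* = (M − 8·P_y)/P_y.
At the given prices: x* = 8·3.6/11 = 2.6182, and y* = 108.6667.
Expenditure on x: 11·2.6182 = 28.8; share = 0.0686.

share on x = 0.0686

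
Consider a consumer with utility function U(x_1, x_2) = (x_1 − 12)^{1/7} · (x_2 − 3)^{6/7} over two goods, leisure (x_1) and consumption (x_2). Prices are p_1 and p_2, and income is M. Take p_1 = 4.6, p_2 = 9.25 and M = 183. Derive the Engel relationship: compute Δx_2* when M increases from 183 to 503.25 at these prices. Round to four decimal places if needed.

Δx_2* = 29.6757

Let x_1' = x_1−12, x_2' = x_2−3. MRS = (1/6)·x_2'/x_1' = p_1/p_2.
After buying the subsistence bundle (12, 3), a share 1/7 of the remaining income goes to x_1: x_1* = 12 + 1/7·(M − 12p_1 − 3p_2)/p_1.
Discretionary income = 183 − 12·4.6 − 3·9.25 = 100.05; x_2* = 3 + 6/7·100.05/9.25 = 12.271.
At M' = 503.25: x_2* = 41.9467. Change: 41.9467 − 12.271 = 29.6757.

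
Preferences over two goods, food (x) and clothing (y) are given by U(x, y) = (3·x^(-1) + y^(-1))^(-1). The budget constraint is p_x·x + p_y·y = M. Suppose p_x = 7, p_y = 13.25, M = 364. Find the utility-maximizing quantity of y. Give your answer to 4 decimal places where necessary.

From the CES first-order condition, 3·(y/x)^(2) = p_x/p_y.
Hence y/x = ((1/3)·p_x/p_y)^(1/(2)), i.e. raised to the 0.5 power.
Substitute y = (y/x)·x into the budget: x* = M/(p_x + p_y·(y/x)).
Numerically y/x = 0.419643, so x* = 364/(7 + 13.25·0.419643) = 28.9803 and y* = 0.419643·28.9803 = 12.1614.

y* = 12.1614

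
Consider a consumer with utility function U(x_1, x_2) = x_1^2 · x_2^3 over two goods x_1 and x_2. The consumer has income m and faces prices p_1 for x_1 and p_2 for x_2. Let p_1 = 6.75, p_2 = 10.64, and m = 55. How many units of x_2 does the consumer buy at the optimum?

x_2* = 3.1015

The MRS is (2/3)·x_2/x_1. Set MRS = p_1/p_2.
Rearranging, p_2·x_2 = (3/2)·p_1·x_1. Substituting into the budget gives p_1·x_1·(1 + (3/2)) = m.
Demand: x_1*(p_1,p_2,m) = 0.4·m/p_1 and x_2* = 0.6·m/p_2.
At p_1=6.75, p_2=10.64, m=55: x_2* = 0.6·55/10.64 = 3.1015.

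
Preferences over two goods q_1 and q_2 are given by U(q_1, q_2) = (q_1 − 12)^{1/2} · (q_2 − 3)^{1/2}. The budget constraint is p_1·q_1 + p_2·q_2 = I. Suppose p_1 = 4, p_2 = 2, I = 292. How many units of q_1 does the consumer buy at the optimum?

Let q_1' = q_1−12, q_2' = q_2−3. MRS = q_2'/q_1' = p_1/p_2.
Substituting into the budget: q_1* = 12 + 0.5·(I − 12·p_1 − 3·p_2)/p_1, and q_2* = 3 + 0.5·(…)/p_2.
Discretionary income = 292 − 12·4 − 3·2 = 238; q_1* = 12 + 0.5·238/4 = 41.75.

q_1* = 41.75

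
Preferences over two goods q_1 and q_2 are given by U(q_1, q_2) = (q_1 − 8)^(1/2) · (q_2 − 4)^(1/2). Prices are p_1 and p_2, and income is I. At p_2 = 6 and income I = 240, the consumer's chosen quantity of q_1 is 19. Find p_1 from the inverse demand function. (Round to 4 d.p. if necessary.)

p_1 = 7.2

This is Cobb-Douglas in (q_1−8, q_2−4): tangency gives 0.5·p_2·(q_2−4) = 0.5·p_1·(q_1−8).
Substituting into the budget: q_1* = 8 + 0.5·(I − 8·p_1 − 4·p_2)/p_1, and q_2* = 4 + 0.5·(…)/p_2.
Set q_1* = 19 in the demand function and solve for p_1: p_1 = 7.2.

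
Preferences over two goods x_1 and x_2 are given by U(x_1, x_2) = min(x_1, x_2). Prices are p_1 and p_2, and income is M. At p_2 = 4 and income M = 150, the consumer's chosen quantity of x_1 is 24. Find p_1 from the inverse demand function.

With perfect complements, no substitution: consume in ratio x_1:x_2 = 1:1.
Budget: p_1·x_1 + p_2·x_1 = M, so (p_1 + p_2)·x_1 = M.
Demand: x_1*(p_1,p_2,M) = M/(p_1 + p_2), x_2* = M/(p_1 + p_2).
Set x_1* = 24 in the demand function and solve for p_1: p_1 = 2.25.

p_1 = 2.25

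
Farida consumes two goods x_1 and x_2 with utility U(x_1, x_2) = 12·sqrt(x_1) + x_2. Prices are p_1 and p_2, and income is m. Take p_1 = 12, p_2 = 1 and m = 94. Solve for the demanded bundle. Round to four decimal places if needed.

x_1* = 0.25, x_2* = 91

Set MRS = p_1/p_2: 6·x_1^(−1/2) = p_1/p_2.
Solve: √x_1 = 6·p_2/p_1, so x_1*(p_1,p_2) = (6·p_2/p_1)², and x_2* = (m − p_1·x_1*)/p_2.
Plugging in: x_1* = (6·1/12)² = 0.25, x_2* = 91.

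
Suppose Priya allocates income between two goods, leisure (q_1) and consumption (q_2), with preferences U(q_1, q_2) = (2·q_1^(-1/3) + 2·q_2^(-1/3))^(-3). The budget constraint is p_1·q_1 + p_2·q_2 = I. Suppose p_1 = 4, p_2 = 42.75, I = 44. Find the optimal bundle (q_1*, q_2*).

q_1* = 3.9173, q_2* = 0.6627

MRS = MU_q_1/MU_q_2 = (q_2/q_1)^(4/3). Set equal to p_1/p_2.
Hence q_2/q_1 = (p_1/p_2)^(1/(4/3)), i.e. raised to the 0.75 power.
With the ratio pinned down, the budget gives q_1* = I/(p_1 + p_2·(q_2/q_1)) and q_2* = (q_2/q_1)·q_1*.
Numerically q_2/q_1 = 0.169178, so q_1* = 44/(4 + 42.75·0.169178) = 3.9173 and q_2* = 0.169178·3.9173 = 0.6627.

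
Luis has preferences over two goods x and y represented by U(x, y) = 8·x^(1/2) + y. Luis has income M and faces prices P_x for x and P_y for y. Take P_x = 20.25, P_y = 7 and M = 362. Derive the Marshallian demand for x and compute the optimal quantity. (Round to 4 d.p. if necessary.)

Set MRS = P_x/P_y: 4·x^(−1/2) = P_x/P_y.
Thus x* = (4·P_y/P_x)² — independent of M — with the rest of income spent on y.
Plugging in: x* = (4·7/20.25)² = 1.9119.

x* = 1.9119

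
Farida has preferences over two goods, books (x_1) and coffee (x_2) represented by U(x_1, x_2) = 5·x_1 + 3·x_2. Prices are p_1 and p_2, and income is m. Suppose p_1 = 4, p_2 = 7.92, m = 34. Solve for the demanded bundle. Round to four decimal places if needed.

Linear utility — the consumer picks whichever good has higher MU/price: 5/4 = 1.25 vs 3/7.92 = 0.3788.
x_1 gives more utility per dollar, so spend all income on x_1: x_1* = m/p_1, x_2* = 0.
Numerically: x_1* = 8.5, x_2* = 0.

x_1* = 8.5, x_2* = 0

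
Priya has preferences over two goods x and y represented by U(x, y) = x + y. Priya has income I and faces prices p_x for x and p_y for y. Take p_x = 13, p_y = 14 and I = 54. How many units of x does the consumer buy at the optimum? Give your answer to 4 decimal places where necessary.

Linear utility — the consumer picks whichever good has higher MU/price: 1/13 = 0.0769 vs 1/14 = 0.0714.
x gives more utility per dollar, so spend all income on x: x* = I/p_x, y* = 0.
Numerically: x* = 4.1538, y* = 0.

x* = 4.1538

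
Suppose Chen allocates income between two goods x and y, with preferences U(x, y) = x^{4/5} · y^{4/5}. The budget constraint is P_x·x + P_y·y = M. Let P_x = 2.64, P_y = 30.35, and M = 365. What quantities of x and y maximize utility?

x* = 69.1288, y* = 6.0132

MU_x/MU_y = (0.8·y)/(0.8·x); tangency sets this equal to P_x/P_y.
Rearranging, P_y·y = P_x·x. Substituting into the budget gives P_x·x·(1 + 1) = M.
Demand: x*(P_x,P_y,M) = 0.5·M/P_x and y* = 0.5·M/P_y.
At P_x=2.64, P_y=30.35, M=365: x* = 0.5·365/2.64 = 69.1288, y* = 6.0132.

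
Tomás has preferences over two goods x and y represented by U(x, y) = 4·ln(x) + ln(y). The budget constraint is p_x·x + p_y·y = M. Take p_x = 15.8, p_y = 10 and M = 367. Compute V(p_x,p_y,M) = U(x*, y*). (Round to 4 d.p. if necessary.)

The MRS is 4·y/x. Set MRS = p_x/p_y.
Rearranging, p_y·y = (1/4)·p_x·x. Substituting into the budget gives p_x·x·(1 + (1/4)) = M.
Demand: x*(p_x,p_y,M) = 0.8·M/p_x and y* = 0.2·M/p_y.
At p_x=15.8, p_y=10, M=367: x* = 0.8·367/15.8 = 18.5823, y* = 7.34.
Utility at the optimum: U(18.5823, 7.34) = 13.6822.

V = 13.6822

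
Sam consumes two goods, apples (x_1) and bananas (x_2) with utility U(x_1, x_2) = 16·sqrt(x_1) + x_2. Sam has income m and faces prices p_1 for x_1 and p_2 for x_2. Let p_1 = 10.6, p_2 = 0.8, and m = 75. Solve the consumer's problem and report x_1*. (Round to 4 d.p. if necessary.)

Set MRS = p_1/p_2: 8·x_1^(−1/2) = p_1/p_2.
Thus x_1* = (8·p_2/p_1)² — independent of m — with the rest of income spent on x_2.
Plugging in: x_1* = (8·0.8/10.6)² = 0.3645.

x_1* = 0.3645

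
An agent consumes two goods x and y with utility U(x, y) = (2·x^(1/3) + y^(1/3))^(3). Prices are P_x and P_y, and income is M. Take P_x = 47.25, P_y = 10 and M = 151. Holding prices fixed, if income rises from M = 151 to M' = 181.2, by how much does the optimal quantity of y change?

Δy* = 1.3124

MU_x ∝ 2·x^(-2/3), MU_y ∝ y^(-2/3), so MRS = 2·(y/x)^(2/3) = P_x/P_y.
Solve for the ratio: y/x = [(1/2)·P_x/P_y]^(1.5).
Substitute y = (y/x)·x into the budget: x* = M/(P_x + P_y·(y/x)).
Numerically y/x = 3.631263, so x* = 151/(47.25 + 10·3.631263) = 1.807 and y* = 3.631263·1.807 = 6.5618.
At M' = 181.2: y* = 7.8742. Change: 7.8742 − 6.5618 = 1.3124.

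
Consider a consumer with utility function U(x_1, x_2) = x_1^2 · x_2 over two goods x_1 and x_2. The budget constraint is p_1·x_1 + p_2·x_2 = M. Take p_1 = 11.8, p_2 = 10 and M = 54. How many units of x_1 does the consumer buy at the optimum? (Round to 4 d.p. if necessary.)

Tangency: MRS = 2·x_2/x_1 = p_1/p_2.
Rearranging, p_2·x_2 = (1/2)·p_1·x_1. Substituting into the budget gives p_1·x_1·(1 + (1/2)) = M.
Demand: x_1*(p_1,p_2,M) = 2/3·M/p_1 and x_2* = 1/3·M/p_2.
At p_1=11.8, p_2=10, M=54: x_1* = 2/3·54/11.8 = 3.0508.

x_1* = 3.0508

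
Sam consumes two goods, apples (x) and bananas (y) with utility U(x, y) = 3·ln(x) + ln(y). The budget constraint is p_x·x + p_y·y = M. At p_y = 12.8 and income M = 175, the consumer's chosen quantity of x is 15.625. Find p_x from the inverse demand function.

p_x = 8.4

MU_x/MU_y = (3·y)/(x); tangency sets this equal to p_x/p_y.
So 3·p_y·y = p_x·x; combined with the budget, a share 0.75 of income goes to x.
Demand: x*(p_x,p_y,M) = 0.75·M/p_x and y* = 0.25·M/p_y.
Set x* = 15.625 in the demand function and solve for p_x: p_x = 8.4.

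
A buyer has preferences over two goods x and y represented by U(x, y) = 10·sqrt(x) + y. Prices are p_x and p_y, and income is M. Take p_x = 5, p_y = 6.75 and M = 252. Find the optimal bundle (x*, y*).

x* = 45.5625, y* = 3.5833

Utility is quasi-linear in y; the FOC for x is 5/√x = p_x/p_y.
Solve: √x = 5·p_y/p_x, so x*(p_x,p_y) = (5·p_y/p_x)², and y* = (M − p_x·x*)/p_y.
Plugging in: x* = (5·6.75/5)² = 45.5625, y* = 3.5833.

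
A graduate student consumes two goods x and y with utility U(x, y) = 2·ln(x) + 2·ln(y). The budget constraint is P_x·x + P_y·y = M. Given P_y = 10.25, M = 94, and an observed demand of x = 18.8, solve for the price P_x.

P_x = 2.5

The MRS is y/x. Set MRS = P_x/P_y.
So 2·P_y·y = 2·P_x·x; combined with the budget, a share 0.5 of income goes to x.
Demand: x*(P_x,P_y,M) = 0.5·M/P_x and y* = 0.5·M/P_y.
Set x* = 18.8 in the demand function and solve for P_x: P_x = 2.5.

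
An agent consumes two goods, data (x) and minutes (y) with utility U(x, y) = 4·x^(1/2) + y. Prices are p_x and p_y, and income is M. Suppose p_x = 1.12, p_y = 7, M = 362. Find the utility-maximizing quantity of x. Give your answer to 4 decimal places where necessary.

x* = 156.25

Utility is quasi-linear in y; the FOC for x is 2/√x = p_x/p_y.
Thus x* = (2·p_y/p_x)² — independent of M — with the rest of income spent on y.
Plugging in: x* = (2·7/1.12)² = 156.25.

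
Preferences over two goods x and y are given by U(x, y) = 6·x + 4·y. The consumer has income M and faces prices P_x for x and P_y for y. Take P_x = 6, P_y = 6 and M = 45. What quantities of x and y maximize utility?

x* = 7.5, y* = 0

Linear utility — the consumer picks whichever good has higher MU/price: 6/6 = 1 vs 4/6 = 0.6667.
x gives more utility per dollar, so spend all income on x: x* = M/P_x, y* = 0.
Numerically: x* = 7.5, y* = 0.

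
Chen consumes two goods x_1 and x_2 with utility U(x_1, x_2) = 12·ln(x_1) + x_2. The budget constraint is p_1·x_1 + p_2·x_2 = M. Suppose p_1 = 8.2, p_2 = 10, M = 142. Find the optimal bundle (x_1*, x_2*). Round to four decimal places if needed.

x_1* = 14.6341, x_2* = 2.2

So x_1*(p_1,p_2) = 12·p_2/p_1, independent of income; and x_2* = (M − 12·p_2)/p_2.
At the given prices: x_1* = 12·10/8.2 = 14.6341, and x_2* = 2.2.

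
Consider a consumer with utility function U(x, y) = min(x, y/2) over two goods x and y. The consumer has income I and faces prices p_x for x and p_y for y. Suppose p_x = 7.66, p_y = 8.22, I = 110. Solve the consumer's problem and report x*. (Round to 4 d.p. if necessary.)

x* = 4.5643

With perfect complements, no substitution: consume in ratio x:y = 1:2.
Budget: p_x·x + p_y·2·x = I, so (p_x + 2·p_y)·x = I.
Demand: x*(p_x,p_y,I) = I/(p_x + 2·p_y), y* = 2·I/(p_x + 2·p_y).
Here 7.66 + 2·8.22 = 24.1, giving x* = 4.5643.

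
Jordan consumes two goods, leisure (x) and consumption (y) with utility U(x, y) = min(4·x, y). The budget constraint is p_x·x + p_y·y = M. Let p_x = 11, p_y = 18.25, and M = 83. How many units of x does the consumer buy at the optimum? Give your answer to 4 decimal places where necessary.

x* = 0.9881

Leontief preferences: the optimum is at the kink where x/1 = y/4, i.e. y = 4·x.
Budget: p_x·x + p_y·4·x = M, so (p_x + 4·p_y)·x = M.
Demand: x*(p_x,p_y,M) = M/(p_x + 4·p_y), y* = 4·M/(p_x + 4·p_y).
Here 11 + 4·18.25 = 84, giving x* = 0.9881.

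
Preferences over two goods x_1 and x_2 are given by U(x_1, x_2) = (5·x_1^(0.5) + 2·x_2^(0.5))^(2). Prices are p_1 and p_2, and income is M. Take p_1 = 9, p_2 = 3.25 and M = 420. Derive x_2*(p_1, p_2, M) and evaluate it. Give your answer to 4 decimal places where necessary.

x_2* = 39.6785

From the CES first-order condition, (5/2)·(x_2/x_1)^(0.5) = p_1/p_2.
Hence x_2/x_1 = ((2/5)·p_1/p_2)^(1/(0.5)), i.e. raised to the 2 power.
With the ratio pinned down, the budget gives x_1* = M/(p_1 + p_2·(x_2/x_1)) and x_2* = (x_2/x_1)·x_1*.
Numerically x_2/x_1 = 1.226982, so x_1* = 420/(9 + 3.25·1.226982) = 32.3383 and x_2* = 1.226982·32.3383 = 39.6785.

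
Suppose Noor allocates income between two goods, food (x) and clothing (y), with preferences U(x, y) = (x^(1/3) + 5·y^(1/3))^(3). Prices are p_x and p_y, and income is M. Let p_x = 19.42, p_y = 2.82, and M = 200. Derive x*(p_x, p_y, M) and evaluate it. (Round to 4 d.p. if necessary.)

With the ratio pinned down, the budget gives x* = M/(p_x + p_y·(y/x)) and y* = (y/x)·x*.
Numerically y/x = 202.048291, so x* = 200/(19.42 + 2.82·202.048291) = 0.3394.

x* = 0.3394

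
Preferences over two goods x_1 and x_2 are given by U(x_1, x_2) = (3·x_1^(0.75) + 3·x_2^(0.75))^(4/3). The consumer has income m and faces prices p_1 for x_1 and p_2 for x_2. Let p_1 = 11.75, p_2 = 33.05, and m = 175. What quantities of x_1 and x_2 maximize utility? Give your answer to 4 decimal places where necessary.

MU_x_1 ∝ 3·x_1^(-0.25), MU_x_2 ∝ 3·x_2^(-0.25), so MRS = (x_2/x_1)^(0.25) = p_1/p_2.
Solve for the ratio: x_2/x_1 = [p_1/p_2]^(4).
Substitute x_2 = (x_2/x_1)·x_1 into the budget: x_1* = m/(p_1 + p_2·(x_2/x_1)).
Numerically x_2/x_1 = 0.015976, so x_1* = 175/(11.75 + 33.05·0.015976) = 14.2531 and x_2* = 0.015976·14.2531 = 0.2277.

x_1* = 14.2531, x_2* = 0.2277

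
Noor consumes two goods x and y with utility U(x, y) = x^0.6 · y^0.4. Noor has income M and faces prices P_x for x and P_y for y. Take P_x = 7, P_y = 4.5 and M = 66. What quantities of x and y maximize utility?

x* = 5.6571, y* = 5.8667

Tangency: MRS = (3/2)·y/x = P_x/P_y.
So 0.6·P_y·y = 0.4·P_x·x; combined with the budget, a share 0.6 of income goes to x.
Demand: x*(P_x,P_y,M) = 0.6·M/P_x and y* = 0.4·M/P_y.
At P_x=7, P_y=4.5, M=66: x* = 0.6·66/7 = 5.6571, y* = 5.8667.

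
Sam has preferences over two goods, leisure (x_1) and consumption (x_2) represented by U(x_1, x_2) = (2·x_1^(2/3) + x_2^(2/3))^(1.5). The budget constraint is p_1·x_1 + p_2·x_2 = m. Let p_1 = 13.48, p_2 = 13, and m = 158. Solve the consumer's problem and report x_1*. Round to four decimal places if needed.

MRS = MU_x_1/MU_x_2 = 2·(x_2/x_1)^(1/3). Set equal to p_1/p_2.
Solve for the ratio: x_2/x_1 = [(1/2)·p_1/p_2]^(3).
Substitute x_2 = (x_2/x_1)·x_1 into the budget: x_1* = m/(p_1 + p_2·(x_2/x_1)).
Numerically x_2/x_1 = 0.139364, so x_1* = 158/(13.48 + 13·0.139364) = 10.3324.

x_1* = 10.3324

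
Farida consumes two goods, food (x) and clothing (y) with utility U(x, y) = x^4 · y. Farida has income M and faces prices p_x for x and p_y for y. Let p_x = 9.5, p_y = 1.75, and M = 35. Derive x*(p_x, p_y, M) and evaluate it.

x* = 2.9474

Tangency: MRS = 4·y/x = p_x/p_y.
Rearranging, p_y·y = (1/4)·p_x·x. Substituting into the budget gives p_x·x·(1 + (1/4)) = M.
Demand: x*(p_x,p_y,M) = 0.8·M/p_x and y* = 0.2·M/p_y.
At p_x=9.5, p_y=1.75, M=35: x* = 0.8·35/9.5 = 2.9474.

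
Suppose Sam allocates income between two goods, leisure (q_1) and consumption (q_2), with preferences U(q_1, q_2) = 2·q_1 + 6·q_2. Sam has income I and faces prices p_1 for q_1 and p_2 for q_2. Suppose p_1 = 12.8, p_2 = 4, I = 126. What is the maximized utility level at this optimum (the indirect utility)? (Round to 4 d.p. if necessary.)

Numerically: q_1* = 0, q_2* = 31.5.
Utility at the optimum: U(0, 31.5) = 189.

V = 189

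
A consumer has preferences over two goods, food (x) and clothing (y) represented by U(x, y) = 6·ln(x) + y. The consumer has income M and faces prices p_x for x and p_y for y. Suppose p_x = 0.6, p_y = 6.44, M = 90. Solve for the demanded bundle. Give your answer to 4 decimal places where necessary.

x* = 64.4, y* = 7.9752

MU_x = 6/x, MU_y = 1. Tangency: 6/x = p_x/p_y.
So x*(p_x,p_y) = 6·p_y/p_x, independent of income; and y* = (M − 6·p_y)/p_y.
At the given prices: x* = 6·6.44/0.6 = 64.4, and y* = 7.9752.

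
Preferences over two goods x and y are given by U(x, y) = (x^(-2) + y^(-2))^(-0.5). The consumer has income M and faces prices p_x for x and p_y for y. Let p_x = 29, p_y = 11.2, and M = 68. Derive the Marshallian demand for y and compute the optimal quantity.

y* = 2.104

MU_x ∝ x^(-3), MU_y ∝ y^(-3), so MRS = (y/x)^(3) = p_x/p_y.
Solve for the ratio: y/x = [p_x/p_y]^(1/3).
With the ratio pinned down, the budget gives x* = M/(p_x + p_y·(y/x)) and y* = (y/x)·x*.
Numerically y/x = 1.373177, so x* = 68/(29 + 11.2·1.373177) = 1.5322 and y* = 1.373177·1.5322 = 2.104.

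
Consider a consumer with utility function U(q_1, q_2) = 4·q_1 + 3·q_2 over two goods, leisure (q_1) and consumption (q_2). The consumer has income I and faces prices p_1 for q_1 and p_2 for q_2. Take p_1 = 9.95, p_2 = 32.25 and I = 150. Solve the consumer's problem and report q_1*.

q_1* = 15.0754

Perfect substitutes: compare marginal utility per dollar. 4/p_1 vs 3/p_2 → 0.402 vs 0.093.
q_1 gives more utility per dollar, so spend all income on q_1: q_1* = I/p_1, q_2* = 0.
Numerically: q_1* = 15.0754, q_2* = 0.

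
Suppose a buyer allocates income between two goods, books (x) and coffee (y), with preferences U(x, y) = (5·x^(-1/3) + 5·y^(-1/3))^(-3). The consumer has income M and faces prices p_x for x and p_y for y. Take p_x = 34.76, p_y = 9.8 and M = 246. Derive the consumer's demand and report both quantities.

With the ratio pinned down, the budget gives x* = M/(p_x + p_y·(y/x)) and y* = (y/x)·x*.
Numerically y/x = 2.584582, so x* = 246/(34.76 + 9.8·2.584582) = 4.0939 and y* = 2.584582·4.0939 = 10.5811.

x* = 4.0939, y* = 10.5811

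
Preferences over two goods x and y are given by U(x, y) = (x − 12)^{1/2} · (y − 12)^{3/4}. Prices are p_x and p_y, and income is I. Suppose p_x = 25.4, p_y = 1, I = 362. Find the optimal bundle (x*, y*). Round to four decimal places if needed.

x* = 12.7118, y* = 39.12

This is Cobb-Douglas in (x−12, y−12): tangency gives 0.5·p_y·(y−12) = 0.75·p_x·(x−12).
After buying the subsistence bundle (12, 12), a share 0.4 of the remaining income goes to x: x* = 12 + 0.4·(I − 12p_x − 12p_y)/p_x.
Discretionary income = 362 − 12·25.4 − 12·1 = 45.2; x* = 12 + 0.4·45.2/25.4 = 12.7118; y* = 12 + 0.6·45.2/1 = 39.12.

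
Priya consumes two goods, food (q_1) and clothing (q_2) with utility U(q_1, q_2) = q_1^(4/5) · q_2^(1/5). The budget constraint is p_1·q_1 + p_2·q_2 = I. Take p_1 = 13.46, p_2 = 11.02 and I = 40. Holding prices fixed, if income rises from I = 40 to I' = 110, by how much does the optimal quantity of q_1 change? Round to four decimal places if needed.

Δq_1* = 4.1605

Demand: q_1*(p_1,p_2,I) = 0.8·I/p_1 and q_2* = 0.2·I/p_2.
At p_1=13.46, p_2=11.02, I=40: q_1* = 0.8·40/13.46 = 2.3774.
At I' = 110: q_1* = 6.5379. Change: 6.5379 − 2.3774 = 4.1605.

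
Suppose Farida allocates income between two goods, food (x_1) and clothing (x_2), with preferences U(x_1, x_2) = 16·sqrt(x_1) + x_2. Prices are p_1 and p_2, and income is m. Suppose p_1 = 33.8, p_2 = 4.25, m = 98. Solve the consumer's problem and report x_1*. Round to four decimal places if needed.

x_1* = 1.0119

MU_x_1 = 8/√x_1, MU_x_2 = 1. Tangency: 8/√x_1 = p_1/p_2.
Solve: √x_1 = 8·p_2/p_1, so x_1*(p_1,p_2) = (8·p_2/p_1)², and x_2* = (m − p_1·x_1*)/p_2.
Plugging in: x_1* = (8·4.25/33.8)² = 1.0119.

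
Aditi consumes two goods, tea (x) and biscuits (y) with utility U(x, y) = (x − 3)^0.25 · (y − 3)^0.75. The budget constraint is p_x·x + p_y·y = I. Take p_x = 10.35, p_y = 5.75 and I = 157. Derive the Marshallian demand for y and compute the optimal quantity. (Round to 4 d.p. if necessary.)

y* = 17.1783

Substituting into the budget: x* = 3 + 0.25·(I − 3·p_x − 3·p_y)/p_x, and y* = 3 + 0.75·(…)/p_y.
Discretionary income = 157 − 3·10.35 − 3·5.75 = 108.7; y* = 3 + 0.75·108.7/5.75 = 17.1783.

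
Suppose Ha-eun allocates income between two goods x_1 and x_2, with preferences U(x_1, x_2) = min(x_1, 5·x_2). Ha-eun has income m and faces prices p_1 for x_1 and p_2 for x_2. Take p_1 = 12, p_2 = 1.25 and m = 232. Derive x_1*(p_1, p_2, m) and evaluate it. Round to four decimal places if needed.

With perfect complements, no substitution: consume in ratio x_1:x_2 = 5:1.
Budget: p_1·x_1 + p_2·(1/5)·x_1 = m, so (5·p_1 + p_2)·x_1 = 5·m.
Demand: x_1*(p_1,p_2,m) = 5·m/(5·p_1 + p_2), x_2* = m/(5·p_1 + p_2).
Here 5·12 + 1.25 = 61.25, giving x_1* = 18.9388.

x_1* = 18.9388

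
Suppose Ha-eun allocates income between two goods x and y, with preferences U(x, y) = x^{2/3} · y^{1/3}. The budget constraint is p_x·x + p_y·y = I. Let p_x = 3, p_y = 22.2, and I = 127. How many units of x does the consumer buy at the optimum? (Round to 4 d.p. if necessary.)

x* = 28.2222

Demand: x*(p_x,p_y,I) = 2/3·I/p_x and y* = 1/3·I/p_y.
At p_x=3, p_y=22.2, I=127: x* = 2/3·127/3 = 28.2222.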